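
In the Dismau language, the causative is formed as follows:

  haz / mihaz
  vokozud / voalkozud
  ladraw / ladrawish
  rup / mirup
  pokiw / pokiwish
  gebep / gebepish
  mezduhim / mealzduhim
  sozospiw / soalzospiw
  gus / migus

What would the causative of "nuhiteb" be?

rup and gebep both end in -p yet inflect differently (mirup, gebepish), so the final letter is not what conditions the rule; the number of vowels is.
"nuhiteb" has 3 vowels. The stems with 3 vowels (vokozud → voalkozud, sozospiw → soalzospiw, mezduhim → mealzduhim) insert -al- after the first vowel.
So nuhiteb → nualhiteb.

nualhiteb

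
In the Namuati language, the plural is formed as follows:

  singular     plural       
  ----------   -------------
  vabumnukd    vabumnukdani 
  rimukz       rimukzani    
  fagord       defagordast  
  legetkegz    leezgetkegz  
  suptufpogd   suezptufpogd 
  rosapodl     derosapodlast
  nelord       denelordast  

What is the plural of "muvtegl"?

legetkegz and rimukz both end in -z yet inflect differently (leezgetkegz, rimukzani), so the final letter is not what conditions the rule; the second-to-last letter is.
"muvtegl" has second-to-last letter 'g'. The stems whose second-to-last letter is 'g' (legetkegz → leezgetkegz, suptufpogd → suezptufpogd) insert -ez- after the first vowel.
So muvtegl → muezvtegl.

muezvtegl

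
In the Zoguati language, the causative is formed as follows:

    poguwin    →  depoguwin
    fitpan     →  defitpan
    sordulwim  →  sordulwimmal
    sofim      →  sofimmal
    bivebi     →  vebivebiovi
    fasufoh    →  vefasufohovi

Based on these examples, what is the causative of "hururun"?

dehururun

"hururun" ends in -n. The stems ending in -n (poguwin → depoguwin, fitpan → defitpan) add the prefix de-.
So hururun → dehururun.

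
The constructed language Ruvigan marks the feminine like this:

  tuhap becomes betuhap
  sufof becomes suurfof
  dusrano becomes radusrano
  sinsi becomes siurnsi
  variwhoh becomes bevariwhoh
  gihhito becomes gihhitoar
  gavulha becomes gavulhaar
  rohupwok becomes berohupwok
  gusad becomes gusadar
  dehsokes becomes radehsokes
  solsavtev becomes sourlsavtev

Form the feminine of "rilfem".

"rilfem" begins with r-. The one such stem in the data (rohupwok → berohupwok) adds the prefix be-, so the same rule applies.
The other patterns: stems beginning with d- add the prefix ra-; stems beginning with s- insert -ur- after the first vowel; stems beginning with g- add -ar.
So rilfem → berilfem.

berilfem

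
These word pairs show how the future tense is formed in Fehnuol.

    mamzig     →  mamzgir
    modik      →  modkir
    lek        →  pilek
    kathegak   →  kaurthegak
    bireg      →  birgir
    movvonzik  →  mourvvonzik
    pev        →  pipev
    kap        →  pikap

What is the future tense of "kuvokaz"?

lek and modik both end in -k yet inflect differently (pilek, modkir), so the final letter is not what conditions the rule; the number of vowels is.
"kuvokaz" has 3 vowels. The stems with 3 vowels (movvonzik → mourvvonzik, kathegak → kaurthegak) insert -ur- after the first vowel.
So kuvokaz → kuurvokaz.

kuurvokaz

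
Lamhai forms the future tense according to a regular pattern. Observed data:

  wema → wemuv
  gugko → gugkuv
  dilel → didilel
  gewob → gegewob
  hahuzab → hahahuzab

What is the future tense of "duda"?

gugko and gewob both have last vowel 'o' yet inflect differently (gugkuv, gegewob), so the last vowel is not what conditions the rule; whether the stem ends in a vowel or a consonant is.
"duda" ends in a vowel. The stems ending in a vowel (wema → wemuv, gugko → gugkuv) drop the final letter and add -uv.
The other pattern: stems ending in a consonant repeat the first consonant+vowel as a prefix.
So duda → duduv.

duduv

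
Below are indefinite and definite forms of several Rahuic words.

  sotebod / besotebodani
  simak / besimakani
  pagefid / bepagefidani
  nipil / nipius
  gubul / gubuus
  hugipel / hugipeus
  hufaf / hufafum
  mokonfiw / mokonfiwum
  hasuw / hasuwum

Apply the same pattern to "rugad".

pagefid and nipil both have last vowel 'i' yet inflect differently (bepagefidani, nipius), so the last vowel is not what conditions the rule; the final letter is.
"rugad" ends in -d. The stems ending in -d (sotebod → besotebodani, pagefid → bepagefidani) add be- … -ani around the stem.
The other patterns: stems ending in -l drop the final letter and add -us; stems ending in -f or -w add -um.
So rugad → berugadani.

berugadani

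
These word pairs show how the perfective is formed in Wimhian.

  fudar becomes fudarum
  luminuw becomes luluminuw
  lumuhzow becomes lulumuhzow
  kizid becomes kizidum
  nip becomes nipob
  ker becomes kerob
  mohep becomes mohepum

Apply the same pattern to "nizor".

nip and mohep both end in -p yet inflect differently (nipob, mohepum), so the final letter is not what conditions the rule; the number of vowels is.
"nizor" has 2 vowels. The stems with 2 vowels (mohep → mohepum, kizid → kizidum, fudar → fudarum) add -um.
So nizor → nizorum.

nizorum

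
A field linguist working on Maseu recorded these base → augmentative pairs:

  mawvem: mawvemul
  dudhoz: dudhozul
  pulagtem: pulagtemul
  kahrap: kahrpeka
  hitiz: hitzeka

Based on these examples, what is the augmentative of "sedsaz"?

sedszeka

dudhoz and hitiz both end in -z yet inflect differently (dudhozul, hitzeka), so the final letter is not what conditions the rule; the last vowel is.
"sedsaz" has last vowel 'a'. The one such stem in the data (kahrap → kahrpeka) deletes the last vowel and adds -eka (as does hitiz), so the same rule applies.
The other pattern: stems whose last vowel is 'e' or 'o' add -ul.
So sedsaz → sedszeka.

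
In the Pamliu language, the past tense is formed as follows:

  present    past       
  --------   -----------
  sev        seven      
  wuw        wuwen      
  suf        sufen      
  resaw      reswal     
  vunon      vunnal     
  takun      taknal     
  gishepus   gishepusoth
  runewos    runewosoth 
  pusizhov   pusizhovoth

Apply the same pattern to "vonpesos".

"vonpesos" has 3 vowels. The stems with 3 vowels (gishepus → gishepusoth, runewos → runewosoth, pusizhov → pusizhovoth) add -oth.
So vonpesos → vonpesosoth.

vonpesosoth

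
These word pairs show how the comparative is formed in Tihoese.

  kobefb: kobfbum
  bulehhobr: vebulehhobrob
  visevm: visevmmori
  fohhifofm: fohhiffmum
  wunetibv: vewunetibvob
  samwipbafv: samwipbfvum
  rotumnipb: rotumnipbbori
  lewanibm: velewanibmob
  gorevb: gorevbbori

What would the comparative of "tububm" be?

vetububmob

samwipbafv and wunetibv both end in -v yet inflect differently (samwipbfvum, vewunetibvob), so the final letter is not what conditions the rule; the second-to-last letter is.
"tububm" has second-to-last letter 'b'. The stems whose second-to-last letter is 'b' (wunetibv → vewunetibvob, lewanibm → velewanibmob, bulehhobr → vebulehhobrob) add ve- … -ob around the stem.
So tububm → vetububmob.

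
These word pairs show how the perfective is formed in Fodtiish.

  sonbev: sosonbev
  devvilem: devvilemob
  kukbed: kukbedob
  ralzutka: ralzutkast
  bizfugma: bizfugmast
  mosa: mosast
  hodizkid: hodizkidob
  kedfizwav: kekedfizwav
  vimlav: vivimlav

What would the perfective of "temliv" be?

tetemliv

vimlav and bizfugma both have last vowel 'a' yet inflect differently (vivimlav, bizfugmast), so the last vowel is not what conditions the rule; the final letter is.
"temliv" ends in -v. The stems ending in -v (vimlav → vivimlav, kedfizwav → kekedfizwav, sonbev → sosonbev) repeat the first consonant+vowel as a prefix.
So temliv → tetemliv.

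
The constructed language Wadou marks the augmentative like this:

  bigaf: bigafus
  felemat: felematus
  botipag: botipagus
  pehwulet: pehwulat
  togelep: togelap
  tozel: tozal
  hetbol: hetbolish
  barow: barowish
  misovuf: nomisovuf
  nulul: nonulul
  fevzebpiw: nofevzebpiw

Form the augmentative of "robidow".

felemat and pehwulet both end in -t yet inflect differently (felematus, pehwulat), so the final letter is not what conditions the rule; the last vowel is.
"robidow" has last vowel 'o'. The stems whose last vowel is 'o' (hetbol → hetbolish, barow → barowish) add -ish.
So robidow → robidowish.

robidowish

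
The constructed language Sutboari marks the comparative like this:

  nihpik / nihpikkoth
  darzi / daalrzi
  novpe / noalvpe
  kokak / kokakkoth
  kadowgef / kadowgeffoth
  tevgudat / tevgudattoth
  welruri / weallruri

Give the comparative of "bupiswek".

"bupiswek" ends in a consonant. The stems ending in a consonant (nihpik → nihpikkoth, tevgudat → tevgudattoth, kokak → kokakkoth) double the final consonant and add -oth.
The other pattern: stems ending in a vowel insert -al- after the first vowel.
So bupiswek → bupiswekkoth.

bupiswekkoth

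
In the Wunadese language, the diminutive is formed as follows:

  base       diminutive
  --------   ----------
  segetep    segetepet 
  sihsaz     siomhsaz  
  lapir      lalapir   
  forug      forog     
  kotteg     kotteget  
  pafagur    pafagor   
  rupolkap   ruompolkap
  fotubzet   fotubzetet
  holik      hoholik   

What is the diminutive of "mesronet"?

mesronetet

rupolkap and segetep both end in -p yet inflect differently (ruompolkap, segetepet), so the final letter is not what conditions the rule; the last vowel is.
"mesronet" has last vowel 'e'. The stems whose last vowel is 'e' (kotteg → kotteget, segetep → segetepet, fotubzet → fotubzetet) add -et.
The other patterns: stems whose last vowel is 'a' insert -om- after the first vowel; stems whose last vowel is 'u' change the last vowel to 'o'; stems whose last vowel is 'i' repeat the first consonant+vowel as a prefix.
So mesronet → mesronetet.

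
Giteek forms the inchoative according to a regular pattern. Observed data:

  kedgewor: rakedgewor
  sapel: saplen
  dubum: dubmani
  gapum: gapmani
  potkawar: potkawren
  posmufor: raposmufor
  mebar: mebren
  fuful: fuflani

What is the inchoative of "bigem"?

kedgewor and potkawar both end in -r yet inflect differently (rakedgewor, potkawren), so the final letter is not what conditions the rule; the last vowel is.
"bigem" has last vowel 'e'. The one such stem in the data (sapel → saplen) deletes the last vowel and adds -en (as do potkawar, mebar), so the same rule applies.
The other patterns: stems whose last vowel is 'u' delete the last vowel and add -ani; stems whose last vowel is 'o' add the prefix ra-.
So bigem → bigmen.

bigmen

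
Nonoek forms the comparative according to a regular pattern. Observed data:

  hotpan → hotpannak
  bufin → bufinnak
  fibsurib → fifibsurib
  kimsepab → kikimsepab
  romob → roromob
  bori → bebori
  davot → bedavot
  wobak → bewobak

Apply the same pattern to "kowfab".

bufin and fibsurib both have last vowel 'i' yet inflect differently (bufinnak, fifibsurib), so the last vowel is not what conditions the rule; the final letter is.
"kowfab" ends in -b. The stems ending in -b (fibsurib → fifibsurib, kimsepab → kikimsepab, romob → roromob) repeat the first consonant+vowel as a prefix.
So kowfab → kokowfab.

kokowfab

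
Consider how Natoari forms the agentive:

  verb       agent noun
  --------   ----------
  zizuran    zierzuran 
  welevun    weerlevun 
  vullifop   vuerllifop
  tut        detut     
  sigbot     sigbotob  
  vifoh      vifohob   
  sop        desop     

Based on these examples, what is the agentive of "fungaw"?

tut and sigbot both end in -t yet inflect differently (detut, sigbotob), so the final letter is not what conditions the rule; the number of vowels is.
"fungaw" has 2 vowels. The stems with 2 vowels (sigbot → sigbotob, vifoh → vifohob) add -ob.
The other patterns: stems with 1 vowel add the prefix de-; stems with 3 vowels insert -er- after the first vowel.
So fungaw → fungawob.

fungawob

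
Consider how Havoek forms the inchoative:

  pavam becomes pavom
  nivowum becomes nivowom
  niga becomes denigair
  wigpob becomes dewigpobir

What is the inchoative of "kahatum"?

pavam and niga both have last vowel 'a' yet inflect differently (pavom, denigair), so the last vowel is not what conditions the rule; the final letter is.
"kahatum" ends in -m. The stems ending in -m (nivowum → nivowom, pavam → pavom) change the last vowel to 'o'.
So kahatum → kahatom.

kahatom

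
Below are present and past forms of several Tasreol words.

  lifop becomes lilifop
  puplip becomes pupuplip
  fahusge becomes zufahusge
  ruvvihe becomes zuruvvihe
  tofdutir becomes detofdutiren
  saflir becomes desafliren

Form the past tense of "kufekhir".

puplip and tofdutir both have last vowel 'i' yet inflect differently (pupuplip, detofdutiren), so the last vowel is not what conditions the rule; the final letter is.
"kufekhir" ends in -r. The stems ending in -r (tofdutir → detofdutiren, saflir → desafliren) add de- … -en around the stem.
So kufekhir → dekufekhiren.

dekufekhiren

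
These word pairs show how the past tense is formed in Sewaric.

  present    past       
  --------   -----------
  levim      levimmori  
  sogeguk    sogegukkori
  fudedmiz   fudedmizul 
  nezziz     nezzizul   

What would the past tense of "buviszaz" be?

buviszazul

fudedmiz and levim both have last vowel 'i' yet inflect differently (fudedmizul, levimmori), so the last vowel is not what conditions the rule; the final letter is.
"buviszaz" ends in -z. The stems ending in -z (fudedmiz → fudedmizul, nezziz → nezzizul) add -ul.
So buviszaz → buviszazul.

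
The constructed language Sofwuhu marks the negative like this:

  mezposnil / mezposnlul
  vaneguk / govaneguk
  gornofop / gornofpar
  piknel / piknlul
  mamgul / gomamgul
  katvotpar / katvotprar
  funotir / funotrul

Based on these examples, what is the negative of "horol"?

horlar

"horol" has last vowel 'o'. The one such stem in the data (gornofop → gornofpar) deletes the last vowel and adds -ar (as does katvotpar), so the same rule applies.
So horol → horlar.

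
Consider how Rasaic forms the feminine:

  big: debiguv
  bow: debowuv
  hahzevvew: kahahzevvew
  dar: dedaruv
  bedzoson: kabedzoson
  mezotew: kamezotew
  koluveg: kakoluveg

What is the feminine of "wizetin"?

kawizetin

koluveg and big both end in -g yet inflect differently (kakoluveg, debiguv), so the final letter is not what conditions the rule; the number of vowels is.
"wizetin" has 3 vowels. The stems with 3 vowels (mezotew → kamezotew, bedzoson → kabedzoson, hahzevvew → kahahzevvew) add the prefix ka-.
The other pattern: stems with 1 vowel add de- … -uv around the stem.
So wizetin → kawizetin.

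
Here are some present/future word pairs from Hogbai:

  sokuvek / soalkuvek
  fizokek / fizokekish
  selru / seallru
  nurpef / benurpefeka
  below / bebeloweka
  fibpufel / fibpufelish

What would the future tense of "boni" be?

bebonieka

"boni" begins with b-. The one such stem in the data (below → bebeloweka) adds be- … -eka around the stem, so the same rule applies.
The other patterns: stems beginning with s- insert -al- after the first vowel; stems beginning with f- add -ish.
So boni → bebonieka.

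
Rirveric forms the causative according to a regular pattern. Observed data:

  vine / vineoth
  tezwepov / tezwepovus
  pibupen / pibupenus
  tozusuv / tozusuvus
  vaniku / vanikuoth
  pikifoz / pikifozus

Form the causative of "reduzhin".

reduzhinus

vaniku and tozusuv both have last vowel 'u' yet inflect differently (vanikuoth, tozusuvus), so the last vowel is not what conditions the rule; whether the stem ends in a vowel or a consonant is.
"reduzhin" ends in a consonant. The stems ending in a consonant (pikifoz → pikifozus, tezwepov → tezwepovus, tozusuv → tozusuvus) add -us.
The other pattern: stems ending in a vowel add -oth.
So reduzhin → reduzhinus.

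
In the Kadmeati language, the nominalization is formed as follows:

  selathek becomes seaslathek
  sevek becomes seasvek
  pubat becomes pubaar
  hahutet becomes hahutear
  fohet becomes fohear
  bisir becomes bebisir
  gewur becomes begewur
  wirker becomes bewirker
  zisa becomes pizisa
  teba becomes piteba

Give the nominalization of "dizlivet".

"dizlivet" ends in -t. The stems ending in -t (pubat → pubaar, hahutet → hahutear, fohet → fohear) drop the final letter and add -ar.
The other patterns: stems ending in -k insert -as- after the first vowel; stems ending in -r add the prefix be-; stems ending in -a add the prefix pi-.
So dizlivet → dizlivear.

dizlivear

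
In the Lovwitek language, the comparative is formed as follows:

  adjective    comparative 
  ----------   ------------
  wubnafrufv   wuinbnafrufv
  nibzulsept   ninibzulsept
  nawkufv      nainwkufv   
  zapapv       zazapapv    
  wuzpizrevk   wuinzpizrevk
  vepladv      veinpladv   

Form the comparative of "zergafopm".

"zergafopm" has second-to-last letter 'p'. The stems whose second-to-last letter is 'p' (nibzulsept → ninibzulsept, zapapv → zazapapv) repeat the first consonant+vowel as a prefix.
The other pattern: stems whose second-to-last letter is 'd', 'f' or 'v' insert -in- after the first vowel.
So zergafopm → zezergafopm.

zezergafopm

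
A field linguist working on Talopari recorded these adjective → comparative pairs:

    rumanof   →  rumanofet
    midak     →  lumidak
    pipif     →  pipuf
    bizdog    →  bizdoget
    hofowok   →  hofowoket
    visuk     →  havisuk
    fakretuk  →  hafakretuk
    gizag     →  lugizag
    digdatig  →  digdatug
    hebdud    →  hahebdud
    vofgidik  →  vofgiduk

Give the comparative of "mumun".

hamumun

fakretuk and vofgidik both end in -k yet inflect differently (hafakretuk, vofgiduk), so the final letter is not what conditions the rule; the last vowel is.
"mumun" has last vowel 'u'. The stems whose last vowel is 'u' (hebdud → hahebdud, fakretuk → hafakretuk, visuk → havisuk) add the prefix ha-.
The other patterns: stems whose last vowel is 'i' change the last vowel to 'u'; stems whose last vowel is 'o' add -et; stems whose last vowel is 'a' add the prefix lu-.
So mumun → hamumun.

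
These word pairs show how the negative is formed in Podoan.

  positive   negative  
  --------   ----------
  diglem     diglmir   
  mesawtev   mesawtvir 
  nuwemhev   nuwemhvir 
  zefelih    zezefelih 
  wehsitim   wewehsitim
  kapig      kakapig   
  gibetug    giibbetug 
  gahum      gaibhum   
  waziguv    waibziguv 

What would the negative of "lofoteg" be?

diglem and wehsitim both end in -m yet inflect differently (diglmir, wewehsitim), so the final letter is not what conditions the rule; the last vowel is.
"lofoteg" has last vowel 'e'. The stems whose last vowel is 'e' (diglem → diglmir, mesawtev → mesawtvir, nuwemhev → nuwemhvir) delete the last vowel and add -ir.
So lofoteg → lofotgir.

lofotgir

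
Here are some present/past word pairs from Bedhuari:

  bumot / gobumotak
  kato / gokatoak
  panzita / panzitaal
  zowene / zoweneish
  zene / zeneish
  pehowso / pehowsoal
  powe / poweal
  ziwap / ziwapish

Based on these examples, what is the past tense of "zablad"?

zabladish

"zablad" begins with z-. The stems beginning with z- (ziwap → ziwapish, zene → zeneish, zowene → zoweneish) add -ish.
So zablad → zabladish.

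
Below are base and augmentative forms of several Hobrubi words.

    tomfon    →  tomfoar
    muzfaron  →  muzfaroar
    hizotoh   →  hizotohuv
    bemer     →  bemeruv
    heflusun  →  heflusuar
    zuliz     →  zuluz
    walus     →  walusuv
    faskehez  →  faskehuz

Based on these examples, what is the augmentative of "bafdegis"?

bafdegisuv

faskehez and bemer both have last vowel 'e' yet inflect differently (faskehuz, bemeruv), so the last vowel is not what conditions the rule; the final letter is.
"bafdegis" ends in -s. The one such stem in the data (walus → walusuv) adds -uv, so the same rule applies.
So bafdegis → bafdegisuv.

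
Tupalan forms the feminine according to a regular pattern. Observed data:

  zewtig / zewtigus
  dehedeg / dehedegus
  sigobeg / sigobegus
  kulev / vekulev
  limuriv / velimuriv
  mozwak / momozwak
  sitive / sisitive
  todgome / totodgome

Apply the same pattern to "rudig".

rudigus

"rudig" ends in -g. The stems ending in -g (zewtig → zewtigus, dehedeg → dehedegus, sigobeg → sigobegus) add -us.
The other patterns: stems ending in -v add the prefix ve-; stems ending in -e or -k repeat the first consonant+vowel as a prefix.
So rudig → rudigus.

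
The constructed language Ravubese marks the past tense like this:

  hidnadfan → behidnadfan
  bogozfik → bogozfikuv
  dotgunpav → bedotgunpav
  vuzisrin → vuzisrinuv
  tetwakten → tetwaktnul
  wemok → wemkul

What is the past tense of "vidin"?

vidinuv

hidnadfan and vuzisrin both end in -n yet inflect differently (behidnadfan, vuzisrinuv), so the final letter is not what conditions the rule; the last vowel is.
"vidin" has last vowel 'i'. The stems whose last vowel is 'i' (vuzisrin → vuzisrinuv, bogozfik → bogozfikuv) add -uv.
The other patterns: stems whose last vowel is 'a' add the prefix be-; stems whose last vowel is 'e' or 'o' delete the last vowel and add -ul.
So vidin → vidinuv.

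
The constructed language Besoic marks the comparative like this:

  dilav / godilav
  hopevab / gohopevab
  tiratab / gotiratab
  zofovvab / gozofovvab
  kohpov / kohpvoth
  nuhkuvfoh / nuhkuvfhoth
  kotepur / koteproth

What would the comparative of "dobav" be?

dilav and kohpov both end in -v yet inflect differently (godilav, kohpvoth), so the final letter is not what conditions the rule; the last vowel is.
"dobav" has last vowel 'a'. The stems whose last vowel is 'a' (dilav → godilav, hopevab → gohopevab, tiratab → gotiratab) add the prefix go-.
So dobav → godobav.

godobav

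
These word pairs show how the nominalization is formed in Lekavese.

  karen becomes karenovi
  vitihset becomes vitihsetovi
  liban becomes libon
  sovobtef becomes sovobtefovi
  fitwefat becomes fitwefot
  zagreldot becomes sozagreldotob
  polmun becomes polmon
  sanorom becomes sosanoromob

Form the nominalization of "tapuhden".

zagreldot and vitihset both end in -t yet inflect differently (sozagreldotob, vitihsetovi), so the final letter is not what conditions the rule; the last vowel is.
"tapuhden" has last vowel 'e'. The stems whose last vowel is 'e' (vitihset → vitihsetovi, karen → karenovi, sovobtef → sovobtefovi) add -ovi.
The other patterns: stems whose last vowel is 'o' add so- … -ob around the stem; stems whose last vowel is 'a' or 'u' change the last vowel to 'o'.
So tapuhden → tapuhdenovi.

tapuhdenovi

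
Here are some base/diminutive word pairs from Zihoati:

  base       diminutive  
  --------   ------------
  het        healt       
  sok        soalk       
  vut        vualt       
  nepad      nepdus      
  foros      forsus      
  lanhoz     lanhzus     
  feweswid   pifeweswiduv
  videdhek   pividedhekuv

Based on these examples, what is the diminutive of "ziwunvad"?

nepad and feweswid both end in -d yet inflect differently (nepdus, pifeweswiduv), so the final letter is not what conditions the rule; the number of vowels is.
"ziwunvad" has 3 vowels. The stems with 3 vowels (feweswid → pifeweswiduv, videdhek → pividedhekuv) add pi- … -uv around the stem.
So ziwunvad → piziwunvaduv.

piziwunvaduv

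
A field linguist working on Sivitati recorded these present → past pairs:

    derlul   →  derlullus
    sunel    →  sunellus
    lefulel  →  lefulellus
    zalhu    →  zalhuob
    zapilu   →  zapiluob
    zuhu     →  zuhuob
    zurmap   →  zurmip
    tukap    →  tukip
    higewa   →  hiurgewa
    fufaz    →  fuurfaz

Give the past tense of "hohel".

hohellus

derlul and zalhu both have last vowel 'u' yet inflect differently (derlullus, zalhuob), so the last vowel is not what conditions the rule; the final letter is.
"hohel" ends in -l. The stems ending in -l (derlul → derlullus, sunel → sunellus, lefulel → lefulellus) double the final consonant and add -us.
The other patterns: stems ending in -u add -ob; stems ending in -p change the last vowel to 'i'; stems ending in -a or -z insert -ur- after the first vowel.
So hohel → hohellus.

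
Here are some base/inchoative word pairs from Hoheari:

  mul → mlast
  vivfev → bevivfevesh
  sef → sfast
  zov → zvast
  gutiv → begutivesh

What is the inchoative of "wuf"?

"wuf" has 1 vowel. The stems with 1 vowel (mul → mlast, sef → sfast, zov → zvast) delete the last vowel and add -ast.
So wuf → wfast.

wfast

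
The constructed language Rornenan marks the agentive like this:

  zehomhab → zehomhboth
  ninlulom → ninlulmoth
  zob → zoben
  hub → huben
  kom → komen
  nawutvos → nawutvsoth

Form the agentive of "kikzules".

kom and ninlulom both end in -m yet inflect differently (komen, ninlulmoth), so the final letter is not what conditions the rule; the number of vowels is.
"kikzules" has 3 vowels. The stems with 3 vowels (ninlulom → ninlulmoth, zehomhab → zehomhboth, nawutvos → nawutvsoth) delete the last vowel and add -oth.
The other pattern: stems with 1 vowel add -en.
So kikzules → kikzulsoth.

kikzulsoth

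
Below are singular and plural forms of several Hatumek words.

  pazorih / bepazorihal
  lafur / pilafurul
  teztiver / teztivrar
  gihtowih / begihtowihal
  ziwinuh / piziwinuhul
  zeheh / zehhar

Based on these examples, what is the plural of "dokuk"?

pidokukul

ziwinuh and pazorih both end in -h yet inflect differently (piziwinuhul, bepazorihal), so the final letter is not what conditions the rule; the last vowel is.
"dokuk" has last vowel 'u'. The stems whose last vowel is 'u' (ziwinuh → piziwinuhul, lafur → pilafurul) add pi- … -ul around the stem.
The other patterns: stems whose last vowel is 'i' add be- … -al around the stem; stems whose last vowel is 'e' delete the last vowel and add -ar.
So dokuk → pidokukul.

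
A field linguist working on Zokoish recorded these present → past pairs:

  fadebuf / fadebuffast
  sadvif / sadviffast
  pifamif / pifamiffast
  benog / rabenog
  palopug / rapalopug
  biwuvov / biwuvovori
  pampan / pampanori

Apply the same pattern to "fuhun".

fuhunori

"fuhun" ends in -n. The one such stem in the data (pampan → pampanori) adds -ori, so the same rule applies.
So fuhun → fuhunori.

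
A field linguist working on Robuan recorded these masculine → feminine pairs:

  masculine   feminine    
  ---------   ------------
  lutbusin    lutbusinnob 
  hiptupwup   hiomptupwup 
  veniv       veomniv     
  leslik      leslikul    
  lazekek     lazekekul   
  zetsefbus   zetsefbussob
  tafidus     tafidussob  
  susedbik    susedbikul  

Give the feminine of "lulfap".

luomlfap

"lulfap" ends in -p. The one such stem in the data (hiptupwup → hiomptupwup) inserts -om- after the first vowel (as does veniv), so the same rule applies.
So lulfap → luomlfap.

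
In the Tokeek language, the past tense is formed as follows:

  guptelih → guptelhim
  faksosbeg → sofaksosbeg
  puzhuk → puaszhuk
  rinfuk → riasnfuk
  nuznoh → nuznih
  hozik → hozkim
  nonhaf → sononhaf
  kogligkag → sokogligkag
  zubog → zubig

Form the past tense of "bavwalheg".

sobavwalheg

"bavwalheg" has last vowel 'e'. The one such stem in the data (faksosbeg → sofaksosbeg) adds the prefix so-, so the same rule applies.
The other patterns: stems whose last vowel is 'u' insert -as- after the first vowel; stems whose last vowel is 'o' change the last vowel to 'i'; stems whose last vowel is 'i' delete the last vowel and add -im.
So bavwalheg → sobavwalheg.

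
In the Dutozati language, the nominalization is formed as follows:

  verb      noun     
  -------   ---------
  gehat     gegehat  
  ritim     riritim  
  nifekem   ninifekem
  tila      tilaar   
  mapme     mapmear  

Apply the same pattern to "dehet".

gehat and tila both have last vowel 'a' yet inflect differently (gegehat, tilaar), so the last vowel is not what conditions the rule; whether the stem ends in a vowel or a consonant is.
"dehet" ends in a consonant. The stems ending in a consonant (gehat → gegehat, ritim → riritim, nifekem → ninifekem) repeat the first consonant+vowel as a prefix.
The other pattern: stems ending in a vowel add -ar.
So dehet → dedehet.

dedehet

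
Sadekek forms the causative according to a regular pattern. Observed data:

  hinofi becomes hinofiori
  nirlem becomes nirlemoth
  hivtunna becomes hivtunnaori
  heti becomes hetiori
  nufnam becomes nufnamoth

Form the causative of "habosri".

habosriori

nufnam and hivtunna both have last vowel 'a' yet inflect differently (nufnamoth, hivtunnaori), so the last vowel is not what conditions the rule; whether the stem ends in a vowel or a consonant is.
"habosri" ends in a vowel. The stems ending in a vowel (heti → hetiori, hinofi → hinofiori, hivtunna → hivtunnaori) add -ori.
So habosri → habosriori.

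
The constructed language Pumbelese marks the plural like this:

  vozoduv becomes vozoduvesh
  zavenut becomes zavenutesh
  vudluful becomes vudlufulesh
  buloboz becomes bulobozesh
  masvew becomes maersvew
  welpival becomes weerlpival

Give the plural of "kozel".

vudluful and welpival both end in -l yet inflect differently (vudlufulesh, weerlpival), so the final letter is not what conditions the rule; the last vowel is.
"kozel" has last vowel 'e'. The one such stem in the data (masvew → maersvew) inserts -er- after the first vowel (as does welpival), so the same rule applies.
So kozel → koerzel.

koerzel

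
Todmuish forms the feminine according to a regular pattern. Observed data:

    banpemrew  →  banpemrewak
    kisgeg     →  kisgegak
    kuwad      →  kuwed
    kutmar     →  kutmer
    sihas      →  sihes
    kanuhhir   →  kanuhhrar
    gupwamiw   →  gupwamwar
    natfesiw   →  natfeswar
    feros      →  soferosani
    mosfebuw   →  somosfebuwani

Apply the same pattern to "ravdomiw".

ravdomwar

kutmar and kanuhhir both end in -r yet inflect differently (kutmer, kanuhhrar), so the final letter is not what conditions the rule; the last vowel is.
"ravdomiw" has last vowel 'i'. The stems whose last vowel is 'i' (kanuhhir → kanuhhrar, gupwamiw → gupwamwar, natfesiw → natfeswar) delete the last vowel and add -ar.
So ravdomiw → ravdomwar.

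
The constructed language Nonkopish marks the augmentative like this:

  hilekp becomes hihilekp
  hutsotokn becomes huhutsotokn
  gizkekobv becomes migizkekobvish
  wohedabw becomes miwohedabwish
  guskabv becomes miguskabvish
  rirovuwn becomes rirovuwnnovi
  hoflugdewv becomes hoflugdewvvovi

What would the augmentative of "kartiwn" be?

kartiwnnovi

hutsotokn and rirovuwn both end in -n yet inflect differently (huhutsotokn, rirovuwnnovi), so the final letter is not what conditions the rule; the second-to-last letter is.
"kartiwn" has second-to-last letter 'w'. The stems whose second-to-last letter is 'w' (rirovuwn → rirovuwnnovi, hoflugdewv → hoflugdewvvovi) double the final consonant and add -ovi.
So kartiwn → kartiwnnovi.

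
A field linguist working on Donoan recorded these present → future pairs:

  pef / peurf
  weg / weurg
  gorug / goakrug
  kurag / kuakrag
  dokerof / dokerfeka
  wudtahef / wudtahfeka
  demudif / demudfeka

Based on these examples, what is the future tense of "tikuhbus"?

tikuhbseka

weg and gorug both end in -g yet inflect differently (weurg, goakrug), so the final letter is not what conditions the rule; the number of vowels is.
"tikuhbus" has 3 vowels. The stems with 3 vowels (dokerof → dokerfeka, wudtahef → wudtahfeka, demudif → demudfeka) delete the last vowel and add -eka.
So tikuhbus → tikuhbseka.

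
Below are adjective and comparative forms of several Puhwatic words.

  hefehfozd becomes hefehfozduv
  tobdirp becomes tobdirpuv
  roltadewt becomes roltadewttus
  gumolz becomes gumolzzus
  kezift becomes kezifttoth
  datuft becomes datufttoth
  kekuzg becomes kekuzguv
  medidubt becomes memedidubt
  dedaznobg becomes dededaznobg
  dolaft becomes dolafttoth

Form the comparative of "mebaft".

mebafttoth

"mebaft" has second-to-last letter 'f'. The stems whose second-to-last letter is 'f' (kezift → kezifttoth, datuft → datufttoth, dolaft → dolafttoth) double the final consonant and add -oth.
So mebaft → mebafttoth.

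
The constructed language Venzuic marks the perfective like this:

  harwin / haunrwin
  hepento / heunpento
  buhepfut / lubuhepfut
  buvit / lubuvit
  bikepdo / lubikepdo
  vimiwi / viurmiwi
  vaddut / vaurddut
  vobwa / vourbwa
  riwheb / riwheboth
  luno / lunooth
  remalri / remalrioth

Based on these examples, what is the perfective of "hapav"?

haunpav

hepento and bikepdo both end in -o yet inflect differently (heunpento, lubikepdo), so the final letter is not what conditions the rule; the first letter is.
"hapav" begins with h-. The stems beginning with h- (harwin → haunrwin, hepento → heunpento) insert -un- after the first vowel.
So hapav → haunpav.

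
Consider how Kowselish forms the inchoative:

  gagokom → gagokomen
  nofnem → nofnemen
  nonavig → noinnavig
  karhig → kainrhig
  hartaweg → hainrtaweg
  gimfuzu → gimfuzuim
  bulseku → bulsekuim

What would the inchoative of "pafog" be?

nofnem and hartaweg both have last vowel 'e' yet inflect differently (nofnemen, hainrtaweg), so the last vowel is not what conditions the rule; the final letter is.
"pafog" ends in -g. The stems ending in -g (nonavig → noinnavig, karhig → kainrhig, hartaweg → hainrtaweg) insert -in- after the first vowel.
So pafog → painfog.

painfog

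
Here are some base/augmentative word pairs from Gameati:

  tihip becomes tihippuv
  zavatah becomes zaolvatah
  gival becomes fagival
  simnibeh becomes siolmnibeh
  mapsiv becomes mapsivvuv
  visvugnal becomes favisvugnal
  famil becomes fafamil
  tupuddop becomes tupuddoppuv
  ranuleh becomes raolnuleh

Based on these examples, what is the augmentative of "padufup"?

padufuppuv

"padufup" ends in -p. The stems ending in -p (tupuddop → tupuddoppuv, tihip → tihippuv) double the final consonant and add -uv.
So padufup → padufuppuv.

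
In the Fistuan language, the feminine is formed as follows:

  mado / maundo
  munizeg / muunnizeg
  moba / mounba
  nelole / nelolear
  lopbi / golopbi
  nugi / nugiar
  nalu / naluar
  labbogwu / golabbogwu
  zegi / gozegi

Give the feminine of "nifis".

nifisar

"nifis" begins with n-. The stems beginning with n- (nugi → nugiar, nalu → naluar, nelole → nelolear) add -ar.
So nifis → nifisar.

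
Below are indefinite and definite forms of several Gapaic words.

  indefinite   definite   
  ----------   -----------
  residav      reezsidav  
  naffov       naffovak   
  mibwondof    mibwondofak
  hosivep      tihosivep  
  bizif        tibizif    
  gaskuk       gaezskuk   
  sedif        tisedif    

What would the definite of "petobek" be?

tipetobek

bizif and mibwondof both end in -f yet inflect differently (tibizif, mibwondofak), so the final letter is not what conditions the rule; the last vowel is.
"petobek" has last vowel 'e'. The one such stem in the data (hosivep → tihosivep) adds the prefix ti-, so the same rule applies.
The other patterns: stems whose last vowel is 'o' add -ak; stems whose last vowel is 'a' or 'u' insert -ez- after the first vowel.
So petobek → tipetobek.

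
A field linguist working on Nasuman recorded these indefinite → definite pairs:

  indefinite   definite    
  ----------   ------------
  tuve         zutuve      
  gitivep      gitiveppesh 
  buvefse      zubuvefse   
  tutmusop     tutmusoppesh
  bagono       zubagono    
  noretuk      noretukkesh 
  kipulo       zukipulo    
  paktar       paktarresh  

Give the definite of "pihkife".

zupihkife

kipulo and tutmusop both have last vowel 'o' yet inflect differently (zukipulo, tutmusoppesh), so the last vowel is not what conditions the rule; whether the stem ends in a vowel or a consonant is.
"pihkife" ends in a vowel. The stems ending in a vowel (kipulo → zukipulo, buvefse → zubuvefse, tuve → zutuve) add the prefix zu-.
So pihkife → zupihkife.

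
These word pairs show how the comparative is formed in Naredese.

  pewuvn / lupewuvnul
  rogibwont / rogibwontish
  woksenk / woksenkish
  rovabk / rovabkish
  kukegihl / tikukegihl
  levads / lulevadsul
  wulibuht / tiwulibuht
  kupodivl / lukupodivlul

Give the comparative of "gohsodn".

lugohsodnul

"gohsodn" has second-to-last letter 'd'. The one such stem in the data (levads → lulevadsul) adds lu- … -ul around the stem, so the same rule applies.
The other patterns: stems whose second-to-last letter is 'b' or 'n' add -ish; stems whose second-to-last letter is 'h' add the prefix ti-.
So gohsodn → lugohsodnul.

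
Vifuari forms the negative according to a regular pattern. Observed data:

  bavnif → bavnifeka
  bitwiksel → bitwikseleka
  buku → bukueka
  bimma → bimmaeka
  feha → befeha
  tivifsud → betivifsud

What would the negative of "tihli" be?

bimma and feha both end in -a yet inflect differently (bimmaeka, befeha), so the final letter is not what conditions the rule; the first letter is.
"tihli" begins with t-. The one such stem in the data (tivifsud → betivifsud) adds the prefix be-, so the same rule applies.
The other pattern: stems beginning with b- add -eka.
So tihli → betihli.

betihli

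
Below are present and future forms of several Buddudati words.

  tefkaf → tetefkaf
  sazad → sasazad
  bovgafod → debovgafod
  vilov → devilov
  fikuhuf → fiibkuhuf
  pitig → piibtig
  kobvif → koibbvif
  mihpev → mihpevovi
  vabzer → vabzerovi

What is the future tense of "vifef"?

sazad and bovgafod both end in -d yet inflect differently (sasazad, debovgafod), so the final letter is not what conditions the rule; the last vowel is.
"vifef" has last vowel 'e'. The stems whose last vowel is 'e' (mihpev → mihpevovi, vabzer → vabzerovi) add -ovi.
So vifef → vifefovi.

vifefovi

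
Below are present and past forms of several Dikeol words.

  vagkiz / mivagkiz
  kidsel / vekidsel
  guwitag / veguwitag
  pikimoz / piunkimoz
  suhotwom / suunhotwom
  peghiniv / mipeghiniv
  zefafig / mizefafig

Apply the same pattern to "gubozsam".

guwitag and zefafig both end in -g yet inflect differently (veguwitag, mizefafig), so the final letter is not what conditions the rule; the last vowel is.
"gubozsam" has last vowel 'a'. The one such stem in the data (guwitag → veguwitag) adds the prefix ve-, so the same rule applies.
The other patterns: stems whose last vowel is 'i' add the prefix mi-; stems whose last vowel is 'o' insert -un- after the first vowel.
So gubozsam → vegubozsam.

vegubozsam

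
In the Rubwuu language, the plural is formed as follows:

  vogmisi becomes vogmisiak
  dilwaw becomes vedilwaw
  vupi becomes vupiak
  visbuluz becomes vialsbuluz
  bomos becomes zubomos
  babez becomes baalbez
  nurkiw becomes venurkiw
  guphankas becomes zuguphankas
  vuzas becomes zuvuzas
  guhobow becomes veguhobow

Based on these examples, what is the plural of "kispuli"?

kispuliak

vuzas and dilwaw both have last vowel 'a' yet inflect differently (zuvuzas, vedilwaw), so the last vowel is not what conditions the rule; the final letter is.
"kispuli" ends in -i. The stems ending in -i (vupi → vupiak, vogmisi → vogmisiak) add -ak.
The other patterns: stems ending in -z insert -al- after the first vowel; stems ending in -s add the prefix zu-; stems ending in -w add the prefix ve-.
So kispuli → kispuliak.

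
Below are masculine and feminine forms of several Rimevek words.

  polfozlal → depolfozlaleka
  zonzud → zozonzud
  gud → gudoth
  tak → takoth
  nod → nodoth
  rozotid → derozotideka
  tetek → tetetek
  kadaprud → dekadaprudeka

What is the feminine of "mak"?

nod and zonzud both end in -d yet inflect differently (nodoth, zozonzud), so the final letter is not what conditions the rule; the number of vowels is.
"mak" has 1 vowel. The stems with 1 vowel (tak → takoth, nod → nodoth, gud → gudoth) add -oth.
So mak → makoth.

makoth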